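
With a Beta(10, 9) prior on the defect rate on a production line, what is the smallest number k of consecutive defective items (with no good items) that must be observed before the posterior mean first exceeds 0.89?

k = 63

After k defective items and 0 good items the posterior is Beta(10+k, 9), with mean (10+k)/(10+9+k).
Set (10+k)/(19+k) > 0.89 and solve: k > (0.89·19 − 10)/(1 − 0.89) = 62.818.
The smallest integer exceeding 62.818 is 63.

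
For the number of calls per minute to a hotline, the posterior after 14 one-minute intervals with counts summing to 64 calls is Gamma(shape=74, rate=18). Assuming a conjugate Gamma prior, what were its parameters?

Gamma–Poisson conjugacy: posterior shape = α + Σxᵢ, posterior rate = β + n.
So α = 74 − 64 = 10 and β = 18 − 14 = 4.

Gamma(shape=10, rate=4)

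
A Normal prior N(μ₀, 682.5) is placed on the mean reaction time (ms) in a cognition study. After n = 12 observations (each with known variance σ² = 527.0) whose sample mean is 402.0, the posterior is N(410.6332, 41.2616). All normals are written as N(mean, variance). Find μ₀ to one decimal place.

The posterior mean is a precision-weighted average: μ_n = (τ₀μ₀ + τ_data·x̄)/(τ₀+τ_data), with τ₀=1/σ₀² and τ_data=n/σ².
Here τ₀ = 1/682.5 = 0.001465 and τ_data = 12/527.0 = 0.022770, so τ_n = 0.024235.
Rearranging for μ₀: μ₀ = (μ_n·τ_n − τ_data·x̄)/τ₀ = (410.6332·0.024235 − 0.022770·402.0) / 0.001465 = 0.798156/0.001465 ≈ 544.8.

μ₀ = 544.8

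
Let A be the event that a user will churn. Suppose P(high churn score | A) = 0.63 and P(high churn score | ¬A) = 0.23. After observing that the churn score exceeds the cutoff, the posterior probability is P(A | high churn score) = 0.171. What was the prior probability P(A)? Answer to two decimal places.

In odds form, posterior odds = prior odds × likelihood ratio, so prior odds = posterior odds ÷ LR.
Posterior odds = 0.171/(1−0.171) = 0.2063. LR = 0.63/0.23 = 2.7391.
Prior odds = 0.2063/2.7391 = 0.0753, so P(A) = 0.0753/(1+0.0753) ≈ 0.07.

P(A) = 0.07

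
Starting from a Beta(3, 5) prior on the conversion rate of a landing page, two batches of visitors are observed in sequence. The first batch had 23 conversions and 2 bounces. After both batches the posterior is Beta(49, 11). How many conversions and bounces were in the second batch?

Sequential conjugate updates are equivalent to a single update on the pooled data, so total successes = posterior α − prior α and total failures = posterior β − prior β.
Total across both batches: 49−3=46 conversions, 11−5=6 bounces.
Subtract the first batch: 46−23=23 conversions and 6−2=4 bounces.

23 conversions and 4 bounces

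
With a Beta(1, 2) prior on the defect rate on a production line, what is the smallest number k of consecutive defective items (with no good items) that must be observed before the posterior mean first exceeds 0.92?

After k defective items and 0 good items the posterior is Beta(1+k, 2), with mean (1+k)/(1+2+k).
Set (1+k)/(3+k) > 0.92 and solve: k > (0.92·3 − 1)/(1 − 0.92) = 22.000.
The smallest integer exceeding 22.000 is 23.

k = 23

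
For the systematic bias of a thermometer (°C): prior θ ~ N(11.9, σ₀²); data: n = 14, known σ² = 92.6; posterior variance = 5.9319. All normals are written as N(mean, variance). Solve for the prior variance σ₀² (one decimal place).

Posterior precision equals prior precision plus data precision: 1/σ_n² = 1/σ₀² + n/σ².
So 1/σ₀² = 1/5.9319 − 14/92.6 = 0.168580 − 0.151188 = 0.017392.
Hence σ₀² = 1/0.017392 ≈ 57.5.

σ₀² = 57.5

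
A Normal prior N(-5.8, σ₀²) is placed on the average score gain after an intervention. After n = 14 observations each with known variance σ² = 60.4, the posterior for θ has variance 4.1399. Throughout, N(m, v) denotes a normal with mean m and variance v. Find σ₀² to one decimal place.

For the Normal–Normal model with known σ², precisions add: τ_n = τ₀ + n/σ².
So 1/σ₀² = 1/4.1399 − 14/60.4 = 0.241552 − 0.231788 = 0.009764.
Hence σ₀² = 1/0.009764 ≈ 102.4.

σ₀² = 102.4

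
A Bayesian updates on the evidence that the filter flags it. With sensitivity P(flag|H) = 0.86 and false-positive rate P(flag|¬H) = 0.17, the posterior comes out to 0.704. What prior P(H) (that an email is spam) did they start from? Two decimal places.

In odds form, posterior odds = prior odds × likelihood ratio, so prior odds = posterior odds ÷ LR.
Posterior odds = 0.704/(1−0.704) = 2.3784. LR = 0.86/0.17 = 5.0588.
Prior odds = 2.3784/5.0588 = 0.4702, so P(H) = 0.4702/(1+0.4702) ≈ 0.32.

P(H) = 0.32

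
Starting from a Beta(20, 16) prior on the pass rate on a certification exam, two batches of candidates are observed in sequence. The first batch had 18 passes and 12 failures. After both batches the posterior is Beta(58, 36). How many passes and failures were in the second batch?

Because Beta–binomial updating is additive in the counts, the combined data contributed (α_post−α_prior, β_post−β_prior) successes and failures.
Total across both batches: 58−20=38 passes, 36−16=20 failures.
Subtract the first batch: 38−18=20 passes and 20−12=8 failures.

20 passes and 8 failures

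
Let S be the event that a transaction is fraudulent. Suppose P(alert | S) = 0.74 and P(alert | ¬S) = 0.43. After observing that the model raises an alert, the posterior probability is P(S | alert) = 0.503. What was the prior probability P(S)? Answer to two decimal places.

P(S) = 0.37

In odds form, posterior odds = prior odds × likelihood ratio, so prior odds = posterior odds ÷ LR.
Posterior odds = 0.503/(1−0.503) = 1.0121. LR = 0.74/0.43 = 1.7209.
Prior odds = 1.0121/1.7209 = 0.5881, so P(S) = 0.5881/(1+0.5881) ≈ 0.37.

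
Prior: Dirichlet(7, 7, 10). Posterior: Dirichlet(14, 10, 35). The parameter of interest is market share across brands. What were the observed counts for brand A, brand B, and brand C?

For a Dirichlet(α) prior with multinomial counts c, the posterior is Dirichlet(α + c) componentwise.
Counts are posterior − prior componentwise: 14−7=7, 10−7=3, 35−10=25.

counts (7, 3, 25)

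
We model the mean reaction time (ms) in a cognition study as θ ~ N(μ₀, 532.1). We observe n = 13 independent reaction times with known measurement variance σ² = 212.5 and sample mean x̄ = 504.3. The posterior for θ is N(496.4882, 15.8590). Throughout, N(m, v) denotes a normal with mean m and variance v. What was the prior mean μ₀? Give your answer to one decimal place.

μ₀ = 242.2

The posterior mean is a precision-weighted average: μ_n = (τ₀μ₀ + τ_data·x̄)/(τ₀+τ_data), with τ₀=1/σ₀² and τ_data=n/σ².
Here τ₀ = 1/532.1 = 0.001879 and τ_data = 13/212.5 = 0.061176, so τ_n = 0.063055.
Rearranging for μ₀: μ₀ = (μ_n·τ_n − τ_data·x̄)/τ₀ = (496.4882·0.063055 − 0.061176·504.3) / 0.001879 = 0.455007/0.001879 ≈ 242.2.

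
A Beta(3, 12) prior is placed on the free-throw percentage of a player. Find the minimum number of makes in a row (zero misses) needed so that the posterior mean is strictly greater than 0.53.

k = 11

After k makes and 0 misses the posterior is Beta(3+k, 12), with mean (3+k)/(3+12+k).
Set (3+k)/(15+k) > 0.53 and solve: k > (0.53·15 − 3)/(1 − 0.53) = 10.532.
The smallest integer exceeding 10.532 is 11, and checking k=11: (14)/(26) = 0.5385 > 0.53.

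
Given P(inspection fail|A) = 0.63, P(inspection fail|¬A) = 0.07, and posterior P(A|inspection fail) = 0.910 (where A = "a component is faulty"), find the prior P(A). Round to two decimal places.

P(A) = 0.53

In odds form, posterior odds = prior odds × likelihood ratio, so prior odds = posterior odds ÷ LR.
Posterior odds = 0.910/(1−0.910) = 10.1111. LR = 0.63/0.07 = 9.0000.
Prior odds = 10.1111/9.0000 = 1.1235, so P(A) = 1.1235/(1+1.1235) ≈ 0.53.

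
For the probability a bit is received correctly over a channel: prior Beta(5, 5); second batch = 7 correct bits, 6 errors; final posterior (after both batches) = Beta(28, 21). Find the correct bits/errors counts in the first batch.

Sequential conjugate updates are equivalent to a single update on the pooled data, so total successes = posterior α − prior α and total failures = posterior β − prior β.
Total across both batches: 28−5=23 correct bits, 21−5=16 errors.
Subtract the second batch: 23−7=16 correct bits and 16−6=10 errors.

16 correct bits and 10 errors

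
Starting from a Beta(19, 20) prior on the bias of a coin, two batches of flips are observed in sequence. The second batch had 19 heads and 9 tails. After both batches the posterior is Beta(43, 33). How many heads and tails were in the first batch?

5 heads and 4 tails

Sequential conjugate updates are equivalent to a single update on the pooled data, so total successes = posterior α − prior α and total failures = posterior β − prior β.
Total across both batches: 43−19=24 heads, 33−20=13 tails.
Subtract the second batch: 24−19=5 heads and 13−9=4 tails.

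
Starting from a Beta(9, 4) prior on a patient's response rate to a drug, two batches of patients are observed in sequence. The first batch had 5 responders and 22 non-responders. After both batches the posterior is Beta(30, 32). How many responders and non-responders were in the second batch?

Sequential conjugate updates are equivalent to a single update on the pooled data, so total successes = posterior α − prior α and total failures = posterior β − prior β.
Total across both batches: 30−9=21 responders, 32−4=28 non-responders.
Subtract the first batch: 21−5=16 responders and 28−22=6 non-responders.

16 responders and 6 non-responders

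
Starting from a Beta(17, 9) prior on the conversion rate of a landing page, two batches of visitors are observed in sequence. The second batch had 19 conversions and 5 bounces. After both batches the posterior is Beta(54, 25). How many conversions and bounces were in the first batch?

18 conversions and 11 bounces

Because Beta–binomial updating is additive in the counts, the combined data contributed (α_post−α_prior, β_post−β_prior) successes and failures.
Total across both batches: 54−17=37 conversions, 25−9=16 bounces.
Subtract the second batch: 37−19=18 conversions and 16−5=11 bounces.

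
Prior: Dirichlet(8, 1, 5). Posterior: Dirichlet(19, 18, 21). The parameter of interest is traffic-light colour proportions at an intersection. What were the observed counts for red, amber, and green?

For a Dirichlet(α) prior with multinomial counts c, the posterior is Dirichlet(α + c) componentwise.
Counts are posterior − prior componentwise: 19−8=11, 18−1=17, 21−5=16.

counts (11, 17, 16)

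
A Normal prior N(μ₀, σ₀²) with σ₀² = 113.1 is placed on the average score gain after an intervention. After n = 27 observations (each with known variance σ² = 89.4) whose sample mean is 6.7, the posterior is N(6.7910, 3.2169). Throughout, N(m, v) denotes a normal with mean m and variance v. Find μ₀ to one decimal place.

μ₀ = 9.9

The posterior mean is a precision-weighted average: μ_n = (τ₀μ₀ + τ_data·x̄)/(τ₀+τ_data), with τ₀=1/σ₀² and τ_data=n/σ².
Here τ₀ = 1/113.1 = 0.008842 and τ_data = 27/89.4 = 0.302013, so τ_n = 0.310855.
Rearranging for μ₀: μ₀ = (μ_n·τ_n − τ_data·x̄)/τ₀ = (6.7910·0.310855 − 0.302013·6.7) / 0.008842 = 0.087529/0.008842 ≈ 9.9.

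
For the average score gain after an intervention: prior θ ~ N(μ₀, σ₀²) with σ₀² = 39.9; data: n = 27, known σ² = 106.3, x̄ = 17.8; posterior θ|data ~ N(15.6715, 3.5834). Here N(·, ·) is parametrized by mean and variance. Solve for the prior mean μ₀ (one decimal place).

With known observation variance, the Normal–Normal posterior has precision τ_n = τ₀ + n/σ² and mean μ_n = (τ₀μ₀ + (n/σ²)x̄)/τ_n.
Here τ₀ = 1/39.9 = 0.025063 and τ_data = 27/106.3 = 0.253998, so τ_n = 0.279061.
Rearranging for μ₀: μ₀ = (μ_n·τ_n − τ_data·x̄)/τ₀ = (15.6715·0.279061 − 0.253998·17.8) / 0.025063 = -0.147860/0.025063 ≈ -5.9.

μ₀ = -5.9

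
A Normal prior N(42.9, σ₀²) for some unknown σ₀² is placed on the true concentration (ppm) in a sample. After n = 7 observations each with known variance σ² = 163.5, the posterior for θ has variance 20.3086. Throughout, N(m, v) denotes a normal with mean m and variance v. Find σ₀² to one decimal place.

σ₀² = 155.6

Posterior precision equals prior precision plus data precision: 1/σ_n² = 1/σ₀² + n/σ².
So 1/σ₀² = 1/20.3086 − 7/163.5 = 0.049240 − 0.042813 = 0.006427.
Hence σ₀² = 1/0.006427 ≈ 155.6.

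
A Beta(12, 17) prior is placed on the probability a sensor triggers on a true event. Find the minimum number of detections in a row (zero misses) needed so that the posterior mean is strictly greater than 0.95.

After k detections and 0 misses the posterior is Beta(12+k, 17), with mean (12+k)/(12+17+k).
Set (12+k)/(29+k) > 0.95 and solve: k > (0.95·29 − 12)/(1 − 0.95) = 311.000.
The smallest integer exceeding 311.000 is 312, and checking k=312: (324)/(341) = 0.9501 > 0.95.

k = 312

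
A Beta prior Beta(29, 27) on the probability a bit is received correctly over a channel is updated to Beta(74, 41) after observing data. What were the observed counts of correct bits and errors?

Under Beta–binomial conjugacy the posterior parameters are (a+s, b+f).
Match parameters: s=74−29=45, f=41−27=14.

45 correct bits and 14 errors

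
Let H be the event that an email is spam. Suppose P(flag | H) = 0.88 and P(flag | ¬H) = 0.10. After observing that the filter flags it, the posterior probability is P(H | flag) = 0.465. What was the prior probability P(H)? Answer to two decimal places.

Bayes' rule in odds form gives O(H|E) = O(H)·[P(E|H)/P(E|¬H)], hence O(H) = O(H|E)/LR.
Posterior odds = 0.465/(1−0.465) = 0.8692. LR = 0.88/0.10 = 8.8000.
Prior odds = 0.8692/8.8000 = 0.0988, so P(H) = 0.0988/(1+0.0988) ≈ 0.09.

P(H) = 0.09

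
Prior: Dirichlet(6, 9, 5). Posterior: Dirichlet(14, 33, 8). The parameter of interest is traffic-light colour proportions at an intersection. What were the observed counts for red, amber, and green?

counts (8, 24, 3)

For a Dirichlet(α) prior with multinomial counts c, the posterior is Dirichlet(α + c) componentwise.
Counts are posterior − prior componentwise: 14−6=8, 33−9=24, 8−5=3.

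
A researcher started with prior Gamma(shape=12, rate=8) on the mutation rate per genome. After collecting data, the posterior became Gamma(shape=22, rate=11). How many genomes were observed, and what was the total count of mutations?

Gamma–Poisson conjugacy: posterior shape = α + Σxᵢ, posterior rate = β + n.
Matching: Σxᵢ = 22 − 12 = 10 and n = 11 − 8 = 3.

n = 3 genomes with total 10 mutations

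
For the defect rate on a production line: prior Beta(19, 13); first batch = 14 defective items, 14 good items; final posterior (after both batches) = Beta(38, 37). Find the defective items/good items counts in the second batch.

Because Beta–binomial updating is additive in the counts, the combined data contributed (α_post−α_prior, β_post−β_prior) successes and failures.
Total across both batches: 38−19=19 defective items, 37−13=24 good items.
Subtract the first batch: 19−14=5 defective items and 24−14=10 good items.

5 defective items and 10 good items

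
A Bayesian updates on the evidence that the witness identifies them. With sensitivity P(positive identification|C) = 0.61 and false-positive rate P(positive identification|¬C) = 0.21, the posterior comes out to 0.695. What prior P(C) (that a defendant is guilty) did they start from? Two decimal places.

P(C) = 0.44

Bayes' rule in odds form gives O(C|E) = O(C)·[P(E|C)/P(E|¬C)], hence O(C) = O(C|E)/LR.
Posterior odds = 0.695/(1−0.695) = 2.2787. LR = 0.61/0.21 = 2.9048.
Prior odds = 2.2787/2.9048 = 0.7845, so P(C) = 0.7845/(1+0.7845) ≈ 0.44.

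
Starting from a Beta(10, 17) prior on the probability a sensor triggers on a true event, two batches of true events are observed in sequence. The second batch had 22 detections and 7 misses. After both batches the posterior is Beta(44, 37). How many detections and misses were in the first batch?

Sequential conjugate updates are equivalent to a single update on the pooled data, so total successes = posterior α − prior α and total failures = posterior β − prior β.
Total across both batches: 44−10=34 detections, 37−17=20 misses.
Subtract the second batch: 34−22=12 detections and 20−7=13 misses.

12 detections and 13 misses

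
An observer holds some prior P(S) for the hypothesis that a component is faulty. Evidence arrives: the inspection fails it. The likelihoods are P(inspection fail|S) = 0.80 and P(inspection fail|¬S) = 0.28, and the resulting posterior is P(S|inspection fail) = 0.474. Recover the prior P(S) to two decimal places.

P(S) = 0.24

Bayes' rule in odds form gives O(S|E) = O(S)·[P(E|S)/P(E|¬S)], hence O(S) = O(S|E)/LR.
Posterior odds = 0.474/(1−0.474) = 0.9011. LR = 0.80/0.28 = 2.8571.
Prior odds = 0.9011/2.8571 = 0.3154, so P(S) = 0.3154/(1+0.3154) ≈ 0.24.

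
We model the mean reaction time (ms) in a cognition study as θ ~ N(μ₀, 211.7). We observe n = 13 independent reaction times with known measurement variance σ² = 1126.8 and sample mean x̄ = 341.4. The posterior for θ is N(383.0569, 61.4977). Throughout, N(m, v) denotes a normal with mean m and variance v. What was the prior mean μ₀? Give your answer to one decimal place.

μ₀ = 484.8

The posterior mean is a precision-weighted average: μ_n = (τ₀μ₀ + τ_data·x̄)/(τ₀+τ_data), with τ₀=1/σ₀² and τ_data=n/σ².
Here τ₀ = 1/211.7 = 0.004724 and τ_data = 13/1126.8 = 0.011537, so τ_n = 0.016261.
Rearranging for μ₀: μ₀ = (μ_n·τ_n − τ_data·x̄)/τ₀ = (383.0569·0.016261 − 0.011537·341.4) / 0.004724 = 2.290156/0.004724 ≈ 484.8.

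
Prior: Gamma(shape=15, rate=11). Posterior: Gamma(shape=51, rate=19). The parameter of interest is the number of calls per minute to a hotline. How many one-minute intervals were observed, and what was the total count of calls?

n = 8 one-minute intervals with total 36 calls

Gamma–Poisson conjugacy: posterior shape = α + Σxᵢ, posterior rate = β + n.
Matching: Σxᵢ = 51 − 15 = 36 and n = 19 − 11 = 8.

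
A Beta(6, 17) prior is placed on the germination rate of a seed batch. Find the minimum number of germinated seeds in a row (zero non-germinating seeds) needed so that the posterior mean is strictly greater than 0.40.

After k germinated seeds and 0 non-germinating seeds the posterior is Beta(6+k, 17), with mean (6+k)/(6+17+k).
Set (6+k)/(23+k) > 0.40 and solve: k > (0.40·23 − 6)/(1 − 0.40) = 5.333.
The smallest integer exceeding 5.333 is 6.

k = 6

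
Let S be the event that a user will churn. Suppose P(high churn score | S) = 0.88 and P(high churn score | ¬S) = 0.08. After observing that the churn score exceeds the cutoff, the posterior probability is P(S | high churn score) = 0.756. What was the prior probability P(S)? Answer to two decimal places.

P(S) = 0.22

In odds form, posterior odds = prior odds × likelihood ratio, so prior odds = posterior odds ÷ LR.
Posterior odds = 0.756/(1−0.756) = 3.0984. LR = 0.88/0.08 = 11.0000.
Prior odds = 3.0984/11.0000 = 0.2817, so P(S) = 0.2817/(1+0.2817) ≈ 0.22.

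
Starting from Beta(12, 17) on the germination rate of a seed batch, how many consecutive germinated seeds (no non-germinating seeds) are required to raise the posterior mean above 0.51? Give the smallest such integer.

k = 6

After k germinated seeds and 0 non-germinating seeds the posterior is Beta(12+k, 17), with mean (12+k)/(12+17+k).
Set (12+k)/(29+k) > 0.51 and solve: k > (0.51·29 − 12)/(1 − 0.51) = 5.694.
The smallest integer exceeding 5.694 is 6.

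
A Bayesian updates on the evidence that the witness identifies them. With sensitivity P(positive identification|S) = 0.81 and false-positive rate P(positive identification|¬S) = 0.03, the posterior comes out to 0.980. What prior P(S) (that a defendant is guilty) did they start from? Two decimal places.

In odds form, posterior odds = prior odds × likelihood ratio, so prior odds = posterior odds ÷ LR.
Posterior odds = 0.980/(1−0.980) = 49.0000. LR = 0.81/0.03 = 27.0000.
Prior odds = 49.0000/27.0000 = 1.8148, so P(S) = 1.8148/(1+1.8148) ≈ 0.64.

P(S) = 0.64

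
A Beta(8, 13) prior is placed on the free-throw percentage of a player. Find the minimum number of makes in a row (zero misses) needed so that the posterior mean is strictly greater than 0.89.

After k makes and 0 misses the posterior is Beta(8+k, 13), with mean (8+k)/(8+13+k).
Set (8+k)/(21+k) > 0.89 and solve: k > (0.89·21 − 8)/(1 − 0.89) = 97.182.
The smallest integer exceeding 97.182 is 98.

k = 98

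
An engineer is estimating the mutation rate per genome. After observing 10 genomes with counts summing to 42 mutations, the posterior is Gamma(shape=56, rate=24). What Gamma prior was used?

A Gamma(α, β) prior (rate parametrization) on a Poisson rate with n observations summing to S gives posterior Gamma(α+S, β+n).
So α = 56 − 42 = 14 and β = 24 − 10 = 14.

Gamma(shape=14, rate=14)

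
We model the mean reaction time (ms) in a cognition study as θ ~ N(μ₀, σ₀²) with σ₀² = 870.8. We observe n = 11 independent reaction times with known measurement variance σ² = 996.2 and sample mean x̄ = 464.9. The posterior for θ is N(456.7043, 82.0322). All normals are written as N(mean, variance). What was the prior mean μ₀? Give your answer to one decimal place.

μ₀ = 377.9

With known observation variance, the Normal–Normal posterior has precision τ_n = τ₀ + n/σ² and mean μ_n = (τ₀μ₀ + (n/σ²)x̄)/τ_n.
Here τ₀ = 1/870.8 = 0.001148 and τ_data = 11/996.2 = 0.011042, so τ_n = 0.012190.
Rearranging for μ₀: μ₀ = (μ_n·τ_n − τ_data·x̄)/τ₀ = (456.7043·0.012190 − 0.011042·464.9) / 0.001148 = 0.433800/0.001148 ≈ 377.9.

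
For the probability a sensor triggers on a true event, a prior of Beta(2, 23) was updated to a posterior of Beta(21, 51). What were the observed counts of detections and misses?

19 detections and 28 misses

Under Beta–binomial conjugacy the posterior parameters are (α+s, β+f).
So s = 21 − 2 = 19 and f = 51 − 23 = 28.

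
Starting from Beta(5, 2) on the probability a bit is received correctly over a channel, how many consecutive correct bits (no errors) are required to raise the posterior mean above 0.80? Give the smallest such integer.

After k correct bits and 0 errors the posterior is Beta(5+k, 2), with mean (5+k)/(5+2+k).
Set (5+k)/(7+k) > 0.80 and solve: k > (0.80·7 − 5)/(1 − 0.80) = 3.000.
The smallest integer exceeding 3.000 is 4, and checking k=4: (9)/(11) = 0.8182 > 0.80.

k = 4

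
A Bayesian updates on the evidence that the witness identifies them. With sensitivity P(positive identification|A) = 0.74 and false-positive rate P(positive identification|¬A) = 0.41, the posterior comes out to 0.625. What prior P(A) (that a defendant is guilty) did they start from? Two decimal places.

P(A) = 0.48

In odds form, posterior odds = prior odds × likelihood ratio, so prior odds = posterior odds ÷ LR.
Posterior odds = 0.625/(1−0.625) = 1.6667. LR = 0.74/0.41 = 1.8049.
Prior odds = 1.6667/1.8049 = 0.9234, so P(A) = 0.9234/(1+0.9234) ≈ 0.48.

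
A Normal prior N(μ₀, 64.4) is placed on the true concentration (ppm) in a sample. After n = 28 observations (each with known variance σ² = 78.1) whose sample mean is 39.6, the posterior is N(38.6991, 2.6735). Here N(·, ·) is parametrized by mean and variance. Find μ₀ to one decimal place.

With known observation variance, the Normal–Normal posterior has precision τ_n = τ₀ + n/σ² and mean μ_n = (τ₀μ₀ + (n/σ²)x̄)/τ_n.
Here τ₀ = 1/64.4 = 0.015528 and τ_data = 28/78.1 = 0.358515, so τ_n = 0.374043.
Rearranging for μ₀: μ₀ = (μ_n·τ_n − τ_data·x̄)/τ₀ = (38.6991·0.374043 − 0.358515·39.6) / 0.015528 = 0.277933/0.015528 ≈ 17.9.

μ₀ = 17.9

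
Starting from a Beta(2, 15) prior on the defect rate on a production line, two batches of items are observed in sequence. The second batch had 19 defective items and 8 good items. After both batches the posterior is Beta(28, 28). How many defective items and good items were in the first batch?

7 defective items and 5 good items

Sequential conjugate updates are equivalent to a single update on the pooled data, so total successes = posterior α − prior α and total failures = posterior β − prior β.
Total across both batches: 28−2=26 defective items, 28−15=13 good items.
Subtract the second batch: 26−19=7 defective items and 13−8=5 good items.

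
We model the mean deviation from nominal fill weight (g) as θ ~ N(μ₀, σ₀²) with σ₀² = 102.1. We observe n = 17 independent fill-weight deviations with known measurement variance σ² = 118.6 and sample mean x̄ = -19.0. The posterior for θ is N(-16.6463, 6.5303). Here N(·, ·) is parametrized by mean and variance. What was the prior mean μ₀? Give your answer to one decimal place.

μ₀ = 17.8

The posterior mean is a precision-weighted average: μ_n = (τ₀μ₀ + τ_data·x̄)/(τ₀+τ_data), with τ₀=1/σ₀² and τ_data=n/σ².
Here τ₀ = 1/102.1 = 0.009794 and τ_data = 17/118.6 = 0.143339, so τ_n = 0.153133.
Rearranging for μ₀: μ₀ = (μ_n·τ_n − τ_data·x̄)/τ₀ = (-16.6463·0.153133 − 0.143339·-19.0) / 0.009794 = 0.174343/0.009794 ≈ 17.8.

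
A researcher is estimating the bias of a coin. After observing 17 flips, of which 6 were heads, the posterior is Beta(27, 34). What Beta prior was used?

Under Beta–binomial conjugacy the posterior parameters are (a+s, b+f).
Subtract the data counts: 27−6=21, 34−11=23.

Beta(21, 23)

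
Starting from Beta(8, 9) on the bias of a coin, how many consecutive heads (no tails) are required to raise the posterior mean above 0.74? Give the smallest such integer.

After k heads and 0 tails the posterior is Beta(8+k, 9), with mean (8+k)/(8+9+k).
Set (8+k)/(17+k) > 0.74 and solve: k > (0.74·17 − 8)/(1 − 0.74) = 17.615.
The smallest integer exceeding 17.615 is 18.

k = 18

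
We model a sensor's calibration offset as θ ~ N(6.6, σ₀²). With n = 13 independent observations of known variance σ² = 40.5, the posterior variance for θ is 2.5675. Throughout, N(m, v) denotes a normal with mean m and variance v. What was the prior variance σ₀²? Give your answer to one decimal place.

σ₀² = 14.6

Posterior precision equals prior precision plus data precision: 1/σ_n² = 1/σ₀² + n/σ².
So 1/σ₀² = 1/2.5675 − 13/40.5 = 0.389484 − 0.320988 = 0.068496.
Hence σ₀² = 1/0.068496 ≈ 14.6.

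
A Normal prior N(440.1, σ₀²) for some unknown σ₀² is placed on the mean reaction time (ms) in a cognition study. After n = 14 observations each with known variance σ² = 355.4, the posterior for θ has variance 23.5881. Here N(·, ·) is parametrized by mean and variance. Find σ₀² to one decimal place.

σ₀² = 333.1

For the Normal–Normal model with known σ², precisions add: τ_n = τ₀ + n/σ².
So 1/σ₀² = 1/23.5881 − 14/355.4 = 0.042394 − 0.039392 = 0.003002.
Hence σ₀² = 1/0.003002 ≈ 333.1.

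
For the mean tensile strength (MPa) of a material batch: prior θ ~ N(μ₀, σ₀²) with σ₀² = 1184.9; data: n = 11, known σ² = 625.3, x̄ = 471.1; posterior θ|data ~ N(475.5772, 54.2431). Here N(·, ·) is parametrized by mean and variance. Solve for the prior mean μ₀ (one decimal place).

μ₀ = 568.9

The posterior mean is a precision-weighted average: μ_n = (τ₀μ₀ + τ_data·x̄)/(τ₀+τ_data), with τ₀=1/σ₀² and τ_data=n/σ².
Here τ₀ = 1/1184.9 = 0.000844 and τ_data = 11/625.3 = 0.017592, so τ_n = 0.018436.
Rearranging for μ₀: μ₀ = (μ_n·τ_n − τ_data·x̄)/τ₀ = (475.5772·0.018436 − 0.017592·471.1) / 0.000844 = 0.480150/0.000844 ≈ 568.9.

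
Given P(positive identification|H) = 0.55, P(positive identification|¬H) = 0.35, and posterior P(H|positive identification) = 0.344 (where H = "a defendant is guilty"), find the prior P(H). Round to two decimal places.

P(H) = 0.25

Bayes' rule in odds form gives O(H|E) = O(H)·[P(E|H)/P(E|¬H)], hence O(H) = O(H|E)/LR.
Posterior odds = 0.344/(1−0.344) = 0.5244. LR = 0.55/0.35 = 1.5714.
Prior odds = 0.5244/1.5714 = 0.3337, so P(H) = 0.3337/(1+0.3337) ≈ 0.25.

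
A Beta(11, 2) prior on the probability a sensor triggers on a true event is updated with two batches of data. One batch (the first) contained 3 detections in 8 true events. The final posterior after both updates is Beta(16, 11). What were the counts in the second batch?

2 detections and 4 misses

Because Beta–binomial updating is additive in the counts, the combined data contributed (α_post−α_prior, β_post−β_prior) successes and failures.
Total across both batches: 16−11=5 detections, 11−2=9 misses.
Subtract the first batch: 5−3=2 detections and 9−5=4 misses.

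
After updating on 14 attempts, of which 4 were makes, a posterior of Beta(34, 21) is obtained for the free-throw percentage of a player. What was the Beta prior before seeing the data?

Beta(30, 11)

A Beta(a, b) prior with s successes and f failures in binomial data gives a Beta(a+s, b+f) posterior.
So a = 34 − 4 = 30 and b = 21 − 10 = 11.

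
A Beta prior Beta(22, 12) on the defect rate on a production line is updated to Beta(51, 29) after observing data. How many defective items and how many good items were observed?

29 defective items and 17 good items

Beta is conjugate to the binomial likelihood: posterior = Beta(a+s, b+f).
So s = 51 − 22 = 29 and f = 29 − 12 = 17.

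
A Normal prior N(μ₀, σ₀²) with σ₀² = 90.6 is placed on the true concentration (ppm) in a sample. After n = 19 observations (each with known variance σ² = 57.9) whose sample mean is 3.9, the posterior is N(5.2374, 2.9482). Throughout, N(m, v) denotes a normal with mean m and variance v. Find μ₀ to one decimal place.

With known observation variance, the Normal–Normal posterior has precision τ_n = τ₀ + n/σ² and mean μ_n = (τ₀μ₀ + (n/σ²)x̄)/τ_n.
Here τ₀ = 1/90.6 = 0.011038 and τ_data = 19/57.9 = 0.328152, so τ_n = 0.339190.
Rearranging for μ₀: μ₀ = (μ_n·τ_n − τ_data·x̄)/τ₀ = (5.2374·0.339190 − 0.328152·3.9) / 0.011038 = 0.496681/0.011038 ≈ 45.0.

μ₀ = 45.0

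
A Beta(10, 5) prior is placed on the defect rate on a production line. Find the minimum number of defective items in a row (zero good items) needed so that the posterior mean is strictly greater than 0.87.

After k defective items and 0 good items the posterior is Beta(10+k, 5), with mean (10+k)/(10+5+k).
Set (10+k)/(15+k) > 0.87 and solve: k > (0.87·15 − 10)/(1 − 0.87) = 23.462.
The smallest integer exceeding 23.462 is 24.

k = 24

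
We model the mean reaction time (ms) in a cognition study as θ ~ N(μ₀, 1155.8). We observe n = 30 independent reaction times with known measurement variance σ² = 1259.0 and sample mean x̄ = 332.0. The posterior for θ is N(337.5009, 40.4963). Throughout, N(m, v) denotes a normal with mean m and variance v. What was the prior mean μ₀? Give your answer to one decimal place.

The posterior mean is a precision-weighted average: μ_n = (τ₀μ₀ + τ_data·x̄)/(τ₀+τ_data), with τ₀=1/σ₀² and τ_data=n/σ².
Here τ₀ = 1/1155.8 = 0.000865 and τ_data = 30/1259.0 = 0.023828, so τ_n = 0.024693.
Rearranging for μ₀: μ₀ = (μ_n·τ_n − τ_data·x̄)/τ₀ = (337.5009·0.024693 − 0.023828·332.0) / 0.000865 = 0.423014/0.000865 ≈ 489.0.

μ₀ = 489.0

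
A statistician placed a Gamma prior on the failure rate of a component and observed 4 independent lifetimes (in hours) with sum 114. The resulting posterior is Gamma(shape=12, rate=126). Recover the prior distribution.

For an exponential likelihood with a Gamma(α, β) prior on the rate, n observations with total T give posterior Gamma(α+n, β+T).
So α = 12 − 4 = 8 and β = 126 − 114 = 12.

Gamma(shape=8, rate=12)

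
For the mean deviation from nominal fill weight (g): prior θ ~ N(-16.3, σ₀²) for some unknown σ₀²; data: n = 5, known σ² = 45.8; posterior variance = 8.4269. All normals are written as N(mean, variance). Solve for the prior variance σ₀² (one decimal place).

For the Normal–Normal model with known σ², precisions add: τ_n = τ₀ + n/σ².
So 1/σ₀² = 1/8.4269 − 5/45.8 = 0.118668 − 0.109170 = 0.009498.
Hence σ₀² = 1/0.009498 ≈ 105.3.

σ₀² = 105.3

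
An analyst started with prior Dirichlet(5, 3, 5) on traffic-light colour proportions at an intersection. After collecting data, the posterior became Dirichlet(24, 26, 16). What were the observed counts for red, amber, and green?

For a Dirichlet(α) prior with multinomial counts c, the posterior is Dirichlet(α + c) componentwise.
Counts are posterior − prior componentwise: 24−5=19, 26−3=23, 16−5=11.

counts (19, 23, 11)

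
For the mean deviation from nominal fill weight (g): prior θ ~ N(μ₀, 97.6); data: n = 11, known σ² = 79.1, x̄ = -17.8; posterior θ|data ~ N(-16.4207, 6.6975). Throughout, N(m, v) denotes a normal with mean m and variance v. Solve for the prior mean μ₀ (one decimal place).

μ₀ = 2.3

With known observation variance, the Normal–Normal posterior has precision τ_n = τ₀ + n/σ² and mean μ_n = (τ₀μ₀ + (n/σ²)x̄)/τ_n.
Here τ₀ = 1/97.6 = 0.010246 and τ_data = 11/79.1 = 0.139064, so τ_n = 0.149310.
Rearranging for μ₀: μ₀ = (μ_n·τ_n − τ_data·x̄)/τ₀ = (-16.4207·0.149310 − 0.139064·-17.8) / 0.010246 = 0.023564/0.010246 ≈ 2.3.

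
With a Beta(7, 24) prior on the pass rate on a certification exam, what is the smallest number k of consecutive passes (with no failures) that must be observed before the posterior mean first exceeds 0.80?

After k passes and 0 failures the posterior is Beta(7+k, 24), with mean (7+k)/(7+24+k).
Set (7+k)/(31+k) > 0.80 and solve: k > (0.80·31 − 7)/(1 − 0.80) = 89.000.
The smallest integer exceeding 89.000 is 90.

k = 90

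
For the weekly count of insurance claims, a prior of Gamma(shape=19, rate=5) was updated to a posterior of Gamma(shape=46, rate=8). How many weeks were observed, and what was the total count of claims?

n = 3 weeks with total 27 claims

Gamma–Poisson conjugacy: posterior shape = α + Σxᵢ, posterior rate = β + n.
Matching: Σxᵢ = 46 − 19 = 27 and n = 8 − 5 = 3.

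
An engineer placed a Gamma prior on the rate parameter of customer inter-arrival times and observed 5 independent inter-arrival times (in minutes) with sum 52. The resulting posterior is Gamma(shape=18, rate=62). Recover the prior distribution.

Gamma–exponential conjugacy: posterior shape = α + n, posterior rate = β + Σtᵢ.
So α = 18 − 5 = 13 and β = 62 − 52 = 10.

Gamma(shape=13, rate=10)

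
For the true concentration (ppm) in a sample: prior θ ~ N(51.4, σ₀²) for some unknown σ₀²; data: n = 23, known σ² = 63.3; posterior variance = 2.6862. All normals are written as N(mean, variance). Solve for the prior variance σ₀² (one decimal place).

Posterior precision equals prior precision plus data precision: 1/σ_n² = 1/σ₀² + n/σ².
So 1/σ₀² = 1/2.6862 − 23/63.3 = 0.372273 − 0.363349 = 0.008924.
Hence σ₀² = 1/0.008924 ≈ 112.1.

σ₀² = 112.1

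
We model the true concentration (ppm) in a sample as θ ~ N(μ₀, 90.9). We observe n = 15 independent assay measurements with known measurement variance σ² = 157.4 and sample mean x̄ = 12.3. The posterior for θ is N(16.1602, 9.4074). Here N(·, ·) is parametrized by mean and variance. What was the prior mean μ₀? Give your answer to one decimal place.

With known observation variance, the Normal–Normal posterior has precision τ_n = τ₀ + n/σ² and mean μ_n = (τ₀μ₀ + (n/σ²)x̄)/τ_n.
Here τ₀ = 1/90.9 = 0.011001 and τ_data = 15/157.4 = 0.095299, so τ_n = 0.106300.
Rearranging for μ₀: μ₀ = (μ_n·τ_n − τ_data·x̄)/τ₀ = (16.1602·0.106300 − 0.095299·12.3) / 0.011001 = 0.545652/0.011001 ≈ 49.6.

μ₀ = 49.6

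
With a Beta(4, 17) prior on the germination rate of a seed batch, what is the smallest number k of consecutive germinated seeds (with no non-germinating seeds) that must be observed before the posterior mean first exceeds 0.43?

k = 9

After k germinated seeds and 0 non-germinating seeds the posterior is Beta(4+k, 17), with mean (4+k)/(4+17+k).
Set (4+k)/(21+k) > 0.43 and solve: k > (0.43·21 − 4)/(1 − 0.43) = 8.825.
The smallest integer exceeding 8.825 is 9, and checking k=9: (13)/(30) = 0.4333 > 0.43.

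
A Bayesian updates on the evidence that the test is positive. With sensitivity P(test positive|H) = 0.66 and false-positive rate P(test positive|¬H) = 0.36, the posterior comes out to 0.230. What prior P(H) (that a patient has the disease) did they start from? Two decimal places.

In odds form, posterior odds = prior odds × likelihood ratio, so prior odds = posterior odds ÷ LR.
Posterior odds = 0.230/(1−0.230) = 0.2987. LR = 0.66/0.36 = 1.8333.
Prior odds = 0.2987/1.8333 = 0.1629, so P(H) = 0.1629/(1+0.1629) ≈ 0.14.

P(H) = 0.14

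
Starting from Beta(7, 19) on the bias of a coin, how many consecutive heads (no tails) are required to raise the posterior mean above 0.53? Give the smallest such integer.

After k heads and 0 tails the posterior is Beta(7+k, 19), with mean (7+k)/(7+19+k).
Set (7+k)/(26+k) > 0.53 and solve: k > (0.53·26 − 7)/(1 − 0.53) = 14.426.
The smallest integer exceeding 14.426 is 15.

k = 15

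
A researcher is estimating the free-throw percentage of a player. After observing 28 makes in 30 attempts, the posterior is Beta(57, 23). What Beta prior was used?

A Beta(α, β) prior with s successes and f failures in binomial data gives a Beta(α+s, β+f) posterior.
So α = 57 − 28 = 29 and β = 23 − 2 = 21.

Beta(29, 21)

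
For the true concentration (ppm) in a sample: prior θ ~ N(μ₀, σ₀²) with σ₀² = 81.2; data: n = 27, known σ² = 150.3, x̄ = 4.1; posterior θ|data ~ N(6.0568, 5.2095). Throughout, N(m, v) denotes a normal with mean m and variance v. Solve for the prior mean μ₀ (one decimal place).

With known observation variance, the Normal–Normal posterior has precision τ_n = τ₀ + n/σ² and mean μ_n = (τ₀μ₀ + (n/σ²)x̄)/τ_n.
Here τ₀ = 1/81.2 = 0.012315 and τ_data = 27/150.3 = 0.179641, so τ_n = 0.191956.
Rearranging for μ₀: μ₀ = (μ_n·τ_n − τ_data·x̄)/τ₀ = (6.0568·0.191956 − 0.179641·4.1) / 0.012315 = 0.426111/0.012315 ≈ 34.6.

μ₀ = 34.6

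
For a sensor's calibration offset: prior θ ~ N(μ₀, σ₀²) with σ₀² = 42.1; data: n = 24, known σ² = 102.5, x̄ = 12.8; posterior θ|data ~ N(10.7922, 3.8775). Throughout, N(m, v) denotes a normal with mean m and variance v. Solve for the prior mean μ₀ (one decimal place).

μ₀ = -9.0

With known observation variance, the Normal–Normal posterior has precision τ_n = τ₀ + n/σ² and mean μ_n = (τ₀μ₀ + (n/σ²)x̄)/τ_n.
Here τ₀ = 1/42.1 = 0.023753 and τ_data = 24/102.5 = 0.234146, so τ_n = 0.257899.
Rearranging for μ₀: μ₀ = (μ_n·τ_n − τ_data·x̄)/τ₀ = (10.7922·0.257899 − 0.234146·12.8) / 0.023753 = -0.213771/0.023753 ≈ -9.0.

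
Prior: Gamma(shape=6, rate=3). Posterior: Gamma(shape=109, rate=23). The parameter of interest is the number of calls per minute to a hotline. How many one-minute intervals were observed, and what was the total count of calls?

n = 20 one-minute intervals with total 103 calls

A Gamma(α, β) prior (rate parametrization) on a Poisson rate with n observations summing to S gives posterior Gamma(α+S, β+n).
Matching: Σxᵢ = 109 − 6 = 103 and n = 23 − 3 = 20.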